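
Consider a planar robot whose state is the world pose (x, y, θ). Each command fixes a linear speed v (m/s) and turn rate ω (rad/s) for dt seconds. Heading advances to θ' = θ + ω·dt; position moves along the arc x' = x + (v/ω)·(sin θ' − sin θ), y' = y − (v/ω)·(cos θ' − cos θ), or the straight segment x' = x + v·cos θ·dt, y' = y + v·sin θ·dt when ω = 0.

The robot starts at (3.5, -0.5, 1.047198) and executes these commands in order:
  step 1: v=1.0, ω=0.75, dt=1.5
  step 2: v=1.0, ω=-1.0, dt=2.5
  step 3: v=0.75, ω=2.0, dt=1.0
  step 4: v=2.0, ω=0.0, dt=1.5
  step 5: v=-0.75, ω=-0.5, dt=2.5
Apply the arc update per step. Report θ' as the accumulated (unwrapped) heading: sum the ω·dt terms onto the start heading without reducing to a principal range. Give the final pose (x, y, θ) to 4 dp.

step 1: θ'=2.1722 (R=1.3333) → pose (3.4447, 0.9211, 2.1722)
step 2: θ'=-0.3278 (R=-1.0000) → pose (4.5912, 2.4336, -0.3278)
step 3: θ'=1.6722 (R=0.3750) → pose (5.0850, 2.8266, 1.6722)
step 4: θ'=1.6722 (straight) → pose (4.7813, 5.8112, 1.6722)
step 5: θ'=0.4222 (R=1.5000) → pose (3.9037, 4.2911, 0.4222)

(3.9037, 4.2911, 0.4222)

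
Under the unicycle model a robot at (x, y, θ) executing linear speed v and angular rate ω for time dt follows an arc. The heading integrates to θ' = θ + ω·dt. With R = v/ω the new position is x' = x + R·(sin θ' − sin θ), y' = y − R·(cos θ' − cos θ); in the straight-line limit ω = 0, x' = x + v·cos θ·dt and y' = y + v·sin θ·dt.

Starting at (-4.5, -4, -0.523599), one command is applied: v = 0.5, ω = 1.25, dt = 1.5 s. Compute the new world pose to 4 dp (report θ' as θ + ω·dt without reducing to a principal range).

θ' = -0.5236 + 1.25·1.5 = 1.3514
R = v/ω = 0.5/1.25 = 0.4000
x' = -4.5 + 0.4000·(sin 1.3514 − sin -0.5236) = -3.9096
y' = -4 − 0.4000·(cos 1.3514 − cos -0.5236) = -3.7406

(-3.9096, -3.7406, 1.3514)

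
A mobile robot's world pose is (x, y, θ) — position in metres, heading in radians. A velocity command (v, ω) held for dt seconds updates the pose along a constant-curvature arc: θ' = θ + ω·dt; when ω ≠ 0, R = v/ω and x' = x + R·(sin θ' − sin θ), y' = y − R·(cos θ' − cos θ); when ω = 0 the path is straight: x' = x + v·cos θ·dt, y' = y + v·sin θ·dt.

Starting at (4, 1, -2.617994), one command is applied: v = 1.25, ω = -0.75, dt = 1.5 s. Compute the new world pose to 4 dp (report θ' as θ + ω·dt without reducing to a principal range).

(2.2237, 1.0691, -3.7430)

θ' = -2.6180 + -0.75·1.5 = -3.7430
R = v/ω = 1.25/-0.75 = -1.6667
x' = 4 + -1.6667·(sin -3.7430 − sin -2.6180) = 2.2237
y' = 1 − -1.6667·(cos -3.7430 − cos -2.6180) = 1.0691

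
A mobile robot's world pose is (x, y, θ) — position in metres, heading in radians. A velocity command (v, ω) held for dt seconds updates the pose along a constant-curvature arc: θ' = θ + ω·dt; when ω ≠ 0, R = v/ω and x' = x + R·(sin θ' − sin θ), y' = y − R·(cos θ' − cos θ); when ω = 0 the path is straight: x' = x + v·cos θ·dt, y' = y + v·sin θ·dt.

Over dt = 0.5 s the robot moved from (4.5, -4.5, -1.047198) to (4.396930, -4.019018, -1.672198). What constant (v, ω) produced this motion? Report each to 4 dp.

v = -1.0000, ω = -1.2500

Δθ = -1.672198 − -1.047198 = -0.625000
ω = Δθ/dt = -0.625000/0.5 = -1.2500
R = −Δy/(cos θ' − cos θ) = 0.8000
v = R·ω = 0.8000·-1.2500 = -1.0000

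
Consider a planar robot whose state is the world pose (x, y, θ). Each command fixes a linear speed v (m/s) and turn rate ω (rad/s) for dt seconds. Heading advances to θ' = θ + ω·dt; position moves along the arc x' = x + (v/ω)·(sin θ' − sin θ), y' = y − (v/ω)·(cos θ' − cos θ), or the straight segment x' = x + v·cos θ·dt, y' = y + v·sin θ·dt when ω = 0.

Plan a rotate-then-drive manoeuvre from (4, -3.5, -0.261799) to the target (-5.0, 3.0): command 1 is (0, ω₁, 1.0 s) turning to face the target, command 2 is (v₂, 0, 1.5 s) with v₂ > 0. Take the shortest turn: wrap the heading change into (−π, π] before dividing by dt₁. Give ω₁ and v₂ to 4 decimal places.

heading to target = atan2(3−-3.5, -5−4) = 2.5161
Δθ = wrap(2.5161 − -0.2618) = 2.7779; ω₁ = Δθ/dt₁ = 2.7779
distance = √((-5−4)² + (3−-3.5)²) = 11.1018; v₂ = distance/dt₂ = 7.4012

ω₁ = 2.7779, v₂ = 7.4012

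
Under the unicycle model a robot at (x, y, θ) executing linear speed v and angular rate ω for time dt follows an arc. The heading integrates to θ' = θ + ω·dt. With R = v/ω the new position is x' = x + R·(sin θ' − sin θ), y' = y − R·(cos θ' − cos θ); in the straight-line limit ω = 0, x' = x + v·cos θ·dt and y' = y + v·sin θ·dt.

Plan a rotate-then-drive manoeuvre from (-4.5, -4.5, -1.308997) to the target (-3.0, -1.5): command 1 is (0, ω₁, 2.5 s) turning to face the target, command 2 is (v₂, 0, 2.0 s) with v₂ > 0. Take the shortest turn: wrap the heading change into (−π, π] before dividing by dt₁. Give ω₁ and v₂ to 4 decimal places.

heading to target = atan2(-1.5−-4.5, -3−-4.5) = 1.1071
Δθ = wrap(1.1071 − -1.3090) = 2.4161; ω₁ = Δθ/dt₁ = 0.9665
distance = √((-3−-4.5)² + (-1.5−-4.5)²) = 3.3541; v₂ = distance/dt₂ = 1.6771

ω₁ = 0.9665, v₂ = 1.6771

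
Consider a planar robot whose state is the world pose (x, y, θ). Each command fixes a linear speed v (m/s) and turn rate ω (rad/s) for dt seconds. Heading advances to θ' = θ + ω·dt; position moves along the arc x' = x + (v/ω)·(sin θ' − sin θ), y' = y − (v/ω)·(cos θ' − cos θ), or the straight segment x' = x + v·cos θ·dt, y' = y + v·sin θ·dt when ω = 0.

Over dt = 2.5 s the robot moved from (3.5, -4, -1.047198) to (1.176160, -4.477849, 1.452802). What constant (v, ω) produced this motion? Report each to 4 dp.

Δθ = 1.452802 − -1.047198 = 2.500000
ω = Δθ/dt = 2.500000/2.5 = 1.0000
R = Δx/(sin θ' − sin θ) = -1.2500
v = R·ω = -1.2500·1.0000 = -1.2500

v = -1.2500, ω = 1.0000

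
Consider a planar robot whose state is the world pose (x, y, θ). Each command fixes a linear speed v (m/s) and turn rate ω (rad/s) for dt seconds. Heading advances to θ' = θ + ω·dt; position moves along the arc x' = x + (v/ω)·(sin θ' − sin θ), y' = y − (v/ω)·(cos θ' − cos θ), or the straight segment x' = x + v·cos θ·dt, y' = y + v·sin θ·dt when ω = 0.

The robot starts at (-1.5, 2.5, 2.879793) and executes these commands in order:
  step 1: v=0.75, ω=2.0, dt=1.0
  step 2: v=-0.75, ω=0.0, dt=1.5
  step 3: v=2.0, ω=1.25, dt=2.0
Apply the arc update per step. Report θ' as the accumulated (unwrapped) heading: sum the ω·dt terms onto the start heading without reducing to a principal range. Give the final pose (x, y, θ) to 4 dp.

step 1: θ'=4.8798 (R=0.3750) → pose (-1.9668, 2.0753, 4.8798)
step 2: θ'=4.8798 (straight) → pose (-2.1543, 3.1846, 4.8798)
step 3: θ'=7.3798 (R=1.6000) → pose (0.8468, 2.7206, 7.3798)

(0.8468, 2.7206, 7.3798)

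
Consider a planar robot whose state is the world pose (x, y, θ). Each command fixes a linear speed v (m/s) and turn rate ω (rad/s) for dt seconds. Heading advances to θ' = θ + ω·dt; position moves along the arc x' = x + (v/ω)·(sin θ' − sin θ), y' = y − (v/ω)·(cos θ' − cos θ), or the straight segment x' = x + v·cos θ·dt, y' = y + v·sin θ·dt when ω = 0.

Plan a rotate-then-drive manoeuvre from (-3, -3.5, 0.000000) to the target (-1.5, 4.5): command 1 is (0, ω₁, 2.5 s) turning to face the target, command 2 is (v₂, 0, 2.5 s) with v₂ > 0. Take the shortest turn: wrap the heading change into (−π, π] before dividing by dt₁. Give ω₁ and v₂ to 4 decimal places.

heading to target = atan2(4.5−-3.5, -1.5−-3) = 1.3854
Δθ = wrap(1.3854 − 0.0000) = 1.3854; ω₁ = Δθ/dt₁ = 0.5542
distance = √((-1.5−-3)² + (4.5−-3.5)²) = 8.1394; v₂ = distance/dt₂ = 3.2558

ω₁ = 0.5542, v₂ = 3.2558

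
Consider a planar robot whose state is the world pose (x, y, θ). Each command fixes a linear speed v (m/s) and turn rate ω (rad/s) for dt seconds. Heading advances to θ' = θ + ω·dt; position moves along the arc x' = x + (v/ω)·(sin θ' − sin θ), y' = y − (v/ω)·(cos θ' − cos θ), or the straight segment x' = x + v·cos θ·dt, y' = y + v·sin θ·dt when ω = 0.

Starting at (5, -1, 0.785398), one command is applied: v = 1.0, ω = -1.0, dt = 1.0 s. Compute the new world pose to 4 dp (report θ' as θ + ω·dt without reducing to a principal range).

θ' = 0.7854 + -1.0·1.0 = -0.2146
R = v/ω = 1.0/-1.0 = -1.0000
x' = 5 + -1.0000·(sin -0.2146 − sin 0.7854) = 5.9201
y' = -1 − -1.0000·(cos -0.2146 − cos 0.7854) = -0.7300

(5.9201, -0.7300, -0.2146)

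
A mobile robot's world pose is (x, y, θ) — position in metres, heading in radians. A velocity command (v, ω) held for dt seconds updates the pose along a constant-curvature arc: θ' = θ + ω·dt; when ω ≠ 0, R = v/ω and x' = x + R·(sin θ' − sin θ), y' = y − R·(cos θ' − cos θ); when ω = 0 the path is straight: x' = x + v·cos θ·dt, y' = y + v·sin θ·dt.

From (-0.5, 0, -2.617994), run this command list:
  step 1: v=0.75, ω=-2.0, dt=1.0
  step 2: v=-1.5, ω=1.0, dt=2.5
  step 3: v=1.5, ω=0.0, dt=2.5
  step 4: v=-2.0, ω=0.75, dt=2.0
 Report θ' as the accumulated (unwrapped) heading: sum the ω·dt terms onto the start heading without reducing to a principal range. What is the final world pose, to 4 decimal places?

(-0.9699, 0.0088, -0.6180)

step 1: θ'=-4.6180 (R=-0.3750) → pose (-1.0608, 0.2894, -4.6180)
step 2: θ'=-2.1180 (R=-1.5000) → pose (1.7135, -0.3496, -2.1180)
step 3: θ'=-2.1180 (straight) → pose (-0.2376, -3.5521, -2.1180)
step 4: θ'=-0.6180 (R=-2.6667) → pose (-0.9699, 0.0088, -0.6180)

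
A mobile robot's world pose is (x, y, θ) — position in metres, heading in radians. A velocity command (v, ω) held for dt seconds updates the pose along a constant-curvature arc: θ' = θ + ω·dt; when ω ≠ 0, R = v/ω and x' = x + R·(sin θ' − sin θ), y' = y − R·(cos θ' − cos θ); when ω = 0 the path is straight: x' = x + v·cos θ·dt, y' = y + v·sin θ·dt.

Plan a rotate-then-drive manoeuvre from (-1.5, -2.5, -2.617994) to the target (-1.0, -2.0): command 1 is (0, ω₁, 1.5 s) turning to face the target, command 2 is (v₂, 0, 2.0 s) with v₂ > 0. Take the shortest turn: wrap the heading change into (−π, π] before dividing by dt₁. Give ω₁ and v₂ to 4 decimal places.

heading to target = atan2(-2−-2.5, -1−-1.5) = 0.7854
Δθ = wrap(0.7854 − -2.6180) = -2.8798; ω₁ = Δθ/dt₁ = -1.9199
distance = √((-1−-1.5)² + (-2−-2.5)²) = 0.7071; v₂ = distance/dt₂ = 0.3536

ω₁ = -1.9199, v₂ = 0.3536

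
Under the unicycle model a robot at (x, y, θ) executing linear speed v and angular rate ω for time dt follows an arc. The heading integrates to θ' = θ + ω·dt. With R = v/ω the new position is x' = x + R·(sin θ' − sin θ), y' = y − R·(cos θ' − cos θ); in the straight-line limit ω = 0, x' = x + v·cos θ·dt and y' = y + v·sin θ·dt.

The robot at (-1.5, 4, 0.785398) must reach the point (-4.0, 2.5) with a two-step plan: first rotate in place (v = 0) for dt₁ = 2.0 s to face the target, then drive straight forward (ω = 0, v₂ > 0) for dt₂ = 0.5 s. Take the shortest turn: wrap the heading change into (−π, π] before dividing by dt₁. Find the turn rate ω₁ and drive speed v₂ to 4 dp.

heading to target = atan2(2.5−4, -4−-1.5) = -2.6012
Δθ = wrap(-2.6012 − 0.7854) = 2.8966; ω₁ = Δθ/dt₁ = 1.4483
distance = √((-4−-1.5)² + (2.5−4)²) = 2.9155; v₂ = distance/dt₂ = 5.8310

ω₁ = 1.4483, v₂ = 5.8310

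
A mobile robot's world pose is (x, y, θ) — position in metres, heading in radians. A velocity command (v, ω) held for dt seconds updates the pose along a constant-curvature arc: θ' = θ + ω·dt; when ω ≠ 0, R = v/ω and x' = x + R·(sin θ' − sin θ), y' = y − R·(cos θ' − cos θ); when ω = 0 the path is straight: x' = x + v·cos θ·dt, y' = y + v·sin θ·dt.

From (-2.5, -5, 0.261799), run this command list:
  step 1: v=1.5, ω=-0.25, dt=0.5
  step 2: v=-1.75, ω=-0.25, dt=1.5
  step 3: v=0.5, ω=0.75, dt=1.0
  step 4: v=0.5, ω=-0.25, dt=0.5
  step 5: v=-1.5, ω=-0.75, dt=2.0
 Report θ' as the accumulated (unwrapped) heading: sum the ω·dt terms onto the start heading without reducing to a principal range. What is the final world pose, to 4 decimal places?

(-6.2115, -3.5756, -1.1132)

step 1: θ'=0.1368 (R=-6.0000) → pose (-1.7653, -4.8516, 0.1368)
step 2: θ'=-0.2382 (R=7.0000) → pose (-4.3716, -4.7194, -0.2382)
step 3: θ'=0.5118 (R=0.6667) → pose (-3.8878, -4.6528, 0.5118)
step 4: θ'=0.3868 (R=-2.0000) → pose (-3.6628, -4.5442, 0.3868)
step 5: θ'=-1.1132 (R=2.0000) → pose (-6.2115, -3.5756, -1.1132)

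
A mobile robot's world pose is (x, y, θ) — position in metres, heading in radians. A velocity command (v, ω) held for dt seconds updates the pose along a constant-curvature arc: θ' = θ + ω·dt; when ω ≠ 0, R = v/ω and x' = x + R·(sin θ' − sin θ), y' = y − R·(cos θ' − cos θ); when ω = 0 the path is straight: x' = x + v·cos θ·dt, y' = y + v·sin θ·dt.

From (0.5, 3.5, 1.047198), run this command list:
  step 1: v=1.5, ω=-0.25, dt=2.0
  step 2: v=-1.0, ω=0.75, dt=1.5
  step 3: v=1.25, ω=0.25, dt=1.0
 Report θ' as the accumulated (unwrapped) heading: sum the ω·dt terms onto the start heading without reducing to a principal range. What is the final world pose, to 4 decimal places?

step 1: θ'=0.5472 (R=-6.0000) → pose (2.5744, 5.6239, 0.5472)
step 2: θ'=1.6722 (R=-1.3333) → pose (1.9416, 4.3503, 1.6722)
step 3: θ'=1.9222 (R=5.0000) → pose (1.6618, 5.5652, 1.9222)

(1.6618, 5.5652, 1.9222)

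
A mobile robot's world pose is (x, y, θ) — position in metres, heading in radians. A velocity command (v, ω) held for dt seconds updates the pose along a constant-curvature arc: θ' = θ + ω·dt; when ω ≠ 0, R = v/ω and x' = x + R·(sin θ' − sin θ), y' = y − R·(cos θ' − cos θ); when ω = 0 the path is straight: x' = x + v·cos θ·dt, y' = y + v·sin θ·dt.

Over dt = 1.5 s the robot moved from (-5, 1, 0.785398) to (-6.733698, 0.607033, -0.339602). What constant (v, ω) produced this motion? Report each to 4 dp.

v = -1.2500, ω = -0.7500

Δθ = -0.339602 − 0.785398 = -1.125000
ω = Δθ/dt = -1.125000/1.5 = -0.7500
R = Δx/(sin θ' − sin θ) = 1.6667
v = R·ω = 1.6667·-0.7500 = -1.2500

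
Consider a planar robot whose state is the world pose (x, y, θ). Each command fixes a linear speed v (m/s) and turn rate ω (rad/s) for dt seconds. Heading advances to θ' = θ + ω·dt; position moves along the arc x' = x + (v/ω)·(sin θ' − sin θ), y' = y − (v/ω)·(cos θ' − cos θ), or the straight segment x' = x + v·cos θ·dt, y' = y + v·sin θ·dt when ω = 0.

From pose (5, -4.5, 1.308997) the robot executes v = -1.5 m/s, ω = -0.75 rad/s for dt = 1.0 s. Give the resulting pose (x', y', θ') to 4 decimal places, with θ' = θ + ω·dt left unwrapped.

θ' = 1.3090 + -0.75·1.0 = 0.5590
R = v/ω = -1.5/-0.75 = 2.0000
x' = 5 + 2.0000·(sin 0.5590 − sin 1.3090) = 4.1288
y' = -4.5 − 2.0000·(cos 0.5590 − cos 1.3090) = -5.6779

(4.1288, -5.6779, 0.5590)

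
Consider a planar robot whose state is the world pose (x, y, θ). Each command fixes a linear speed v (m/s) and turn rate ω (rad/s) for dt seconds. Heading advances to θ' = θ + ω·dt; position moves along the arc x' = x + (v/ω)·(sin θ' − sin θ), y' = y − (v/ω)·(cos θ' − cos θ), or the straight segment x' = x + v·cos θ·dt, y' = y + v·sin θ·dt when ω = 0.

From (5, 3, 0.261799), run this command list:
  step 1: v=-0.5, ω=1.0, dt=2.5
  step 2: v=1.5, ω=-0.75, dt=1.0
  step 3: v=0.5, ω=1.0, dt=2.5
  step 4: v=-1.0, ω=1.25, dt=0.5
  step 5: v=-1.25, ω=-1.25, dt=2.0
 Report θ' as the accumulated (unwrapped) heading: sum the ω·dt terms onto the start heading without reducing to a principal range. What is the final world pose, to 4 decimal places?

(4.2747, 4.7185, 2.6368)

step 1: θ'=2.7618 (R=-0.5000) → pose (4.9440, 2.0527, 2.7618)
step 2: θ'=2.0118 (R=-2.0000) → pose (3.8769, 3.0565, 2.0118)
step 3: θ'=4.5118 (R=0.5000) → pose (2.9347, 2.9427, 4.5118)
step 4: θ'=5.1368 (R=-0.8000) → pose (2.8798, 3.4315, 5.1368)
step 5: θ'=2.6368 (R=1.0000) → pose (4.2747, 4.7185, 2.6368)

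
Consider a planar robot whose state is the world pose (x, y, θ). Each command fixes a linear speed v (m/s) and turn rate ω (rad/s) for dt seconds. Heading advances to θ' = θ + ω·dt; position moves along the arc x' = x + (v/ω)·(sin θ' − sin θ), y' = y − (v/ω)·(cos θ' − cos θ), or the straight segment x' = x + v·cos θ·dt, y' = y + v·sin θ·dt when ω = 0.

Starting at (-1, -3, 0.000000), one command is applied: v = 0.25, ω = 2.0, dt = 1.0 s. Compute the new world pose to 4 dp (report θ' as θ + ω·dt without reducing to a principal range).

(-0.8863, -2.8230, 2.0000)

θ' = 0.0000 + 2.0·1.0 = 2.0000
R = v/ω = 0.25/2.0 = 0.1250
x' = -1 + 0.1250·(sin 2.0000 − sin 0.0000) = -0.8863
y' = -3 − 0.1250·(cos 2.0000 − cos 0.0000) = -2.8230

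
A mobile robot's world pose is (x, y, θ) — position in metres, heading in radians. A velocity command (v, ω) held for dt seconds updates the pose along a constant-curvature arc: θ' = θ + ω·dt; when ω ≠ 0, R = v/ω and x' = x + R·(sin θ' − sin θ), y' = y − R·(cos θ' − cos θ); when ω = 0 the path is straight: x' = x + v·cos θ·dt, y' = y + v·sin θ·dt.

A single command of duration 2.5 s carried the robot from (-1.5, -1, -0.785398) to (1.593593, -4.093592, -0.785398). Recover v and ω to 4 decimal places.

v = 1.7500, ω = 0.0000

Δθ = -0.785398 − -0.785398 = 0.000000
ω = Δθ/dt = 0.000000/2.5 = 0.0000
ω = 0 → v = (Δx·cos θ + Δy·sin θ)/dt = 1.7500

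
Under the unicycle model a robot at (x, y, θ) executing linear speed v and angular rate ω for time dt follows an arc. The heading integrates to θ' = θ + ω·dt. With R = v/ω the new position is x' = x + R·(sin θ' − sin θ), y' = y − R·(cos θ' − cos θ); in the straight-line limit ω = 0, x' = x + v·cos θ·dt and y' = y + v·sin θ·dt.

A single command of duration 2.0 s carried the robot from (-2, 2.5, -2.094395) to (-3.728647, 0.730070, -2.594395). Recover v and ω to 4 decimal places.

v = 1.2500, ω = -0.2500

Δθ = -2.594395 − -2.094395 = -0.500000
ω = Δθ/dt = -0.500000/2.0 = -0.2500
R = −Δy/(cos θ' − cos θ) = -5.0000
v = R·ω = -5.0000·-0.2500 = 1.2500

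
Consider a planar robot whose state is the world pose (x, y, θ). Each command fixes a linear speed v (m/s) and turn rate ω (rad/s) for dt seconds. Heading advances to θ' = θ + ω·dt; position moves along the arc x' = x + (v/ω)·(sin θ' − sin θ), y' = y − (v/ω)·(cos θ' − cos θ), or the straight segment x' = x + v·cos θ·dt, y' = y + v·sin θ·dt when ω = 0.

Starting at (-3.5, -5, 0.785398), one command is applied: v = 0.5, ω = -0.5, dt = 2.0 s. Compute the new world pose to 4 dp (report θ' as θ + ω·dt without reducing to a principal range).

(-2.5799, -4.7300, -0.2146)

θ' = 0.7854 + -0.5·2.0 = -0.2146
R = v/ω = 0.5/-0.5 = -1.0000
x' = -3.5 + -1.0000·(sin -0.2146 − sin 0.7854) = -2.5799
y' = -5 − -1.0000·(cos -0.2146 − cos 0.7854) = -4.7300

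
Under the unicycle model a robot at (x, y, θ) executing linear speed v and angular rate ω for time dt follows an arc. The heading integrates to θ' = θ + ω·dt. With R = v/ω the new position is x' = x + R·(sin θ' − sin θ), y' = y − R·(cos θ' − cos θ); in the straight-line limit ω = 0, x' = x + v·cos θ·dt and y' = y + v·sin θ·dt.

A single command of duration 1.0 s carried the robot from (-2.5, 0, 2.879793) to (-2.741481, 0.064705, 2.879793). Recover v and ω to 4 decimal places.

Δθ = 2.879793 − 2.879793 = 0.000000
ω = Δθ/dt = 0.000000/1.0 = 0.0000
ω = 0 → v = (Δx·cos θ + Δy·sin θ)/dt = 0.2500

v = 0.2500, ω = 0.0000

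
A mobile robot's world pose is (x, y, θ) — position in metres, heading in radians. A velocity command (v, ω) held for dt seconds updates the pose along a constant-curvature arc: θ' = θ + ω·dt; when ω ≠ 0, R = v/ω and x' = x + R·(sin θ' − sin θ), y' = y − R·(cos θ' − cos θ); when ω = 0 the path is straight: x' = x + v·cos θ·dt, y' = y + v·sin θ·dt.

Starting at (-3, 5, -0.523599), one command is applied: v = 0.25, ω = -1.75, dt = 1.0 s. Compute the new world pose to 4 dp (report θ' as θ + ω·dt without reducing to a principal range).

(-2.9624, 4.7839, -2.2736)

θ' = -0.5236 + -1.75·1.0 = -2.2736
R = v/ω = 0.25/-1.75 = -0.1429
x' = -3 + -0.1429·(sin -2.2736 − sin -0.5236) = -2.9624
y' = 5 − -0.1429·(cos -2.2736 − cos -0.5236) = 4.7839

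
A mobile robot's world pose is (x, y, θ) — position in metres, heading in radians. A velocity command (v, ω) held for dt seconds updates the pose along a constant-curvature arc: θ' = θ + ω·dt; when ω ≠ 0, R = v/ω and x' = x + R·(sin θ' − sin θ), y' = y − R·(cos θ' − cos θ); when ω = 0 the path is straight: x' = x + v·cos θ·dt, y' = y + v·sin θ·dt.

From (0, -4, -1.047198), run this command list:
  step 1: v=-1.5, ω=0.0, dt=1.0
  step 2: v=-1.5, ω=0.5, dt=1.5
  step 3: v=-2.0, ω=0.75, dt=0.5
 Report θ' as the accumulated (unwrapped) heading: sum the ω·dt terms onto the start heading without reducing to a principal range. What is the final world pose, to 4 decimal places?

step 1: θ'=-1.0472 (straight) → pose (-0.7500, -2.7010, -1.0472)
step 2: θ'=-0.2972 (R=-3.0000) → pose (-2.4695, -1.3325, -0.2972)
step 3: θ'=0.0778 (R=-2.6667) → pose (-3.4577, -1.2236, 0.0778)

(-3.4577, -1.2236, 0.0778)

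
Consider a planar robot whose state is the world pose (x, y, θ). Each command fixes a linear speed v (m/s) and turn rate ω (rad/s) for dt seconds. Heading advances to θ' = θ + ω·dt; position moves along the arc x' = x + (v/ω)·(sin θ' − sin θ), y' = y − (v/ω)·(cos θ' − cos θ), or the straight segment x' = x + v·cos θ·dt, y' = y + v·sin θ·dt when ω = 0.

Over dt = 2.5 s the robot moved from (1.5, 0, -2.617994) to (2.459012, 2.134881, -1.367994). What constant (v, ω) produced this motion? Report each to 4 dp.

Δθ = -1.367994 − -2.617994 = 1.250000
ω = Δθ/dt = 1.250000/2.5 = 0.5000
R = −Δy/(cos θ' − cos θ) = -2.0000
v = R·ω = -2.0000·0.5000 = -1.0000

v = -1.0000, ω = 0.5000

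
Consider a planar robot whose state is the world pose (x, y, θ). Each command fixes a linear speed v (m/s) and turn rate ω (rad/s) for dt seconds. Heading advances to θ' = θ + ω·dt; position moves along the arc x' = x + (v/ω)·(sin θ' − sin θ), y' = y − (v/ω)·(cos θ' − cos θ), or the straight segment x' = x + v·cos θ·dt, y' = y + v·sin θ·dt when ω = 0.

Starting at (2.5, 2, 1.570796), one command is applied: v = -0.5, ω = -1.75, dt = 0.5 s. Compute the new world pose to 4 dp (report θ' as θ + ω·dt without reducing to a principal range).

(2.3974, 1.7807, 0.6958)

θ' = 1.5708 + -1.75·0.5 = 0.6958
R = v/ω = -0.5/-1.75 = 0.2857
x' = 2.5 + 0.2857·(sin 0.6958 − sin 1.5708) = 2.3974
y' = 2 − 0.2857·(cos 0.6958 − cos 1.5708) = 1.7807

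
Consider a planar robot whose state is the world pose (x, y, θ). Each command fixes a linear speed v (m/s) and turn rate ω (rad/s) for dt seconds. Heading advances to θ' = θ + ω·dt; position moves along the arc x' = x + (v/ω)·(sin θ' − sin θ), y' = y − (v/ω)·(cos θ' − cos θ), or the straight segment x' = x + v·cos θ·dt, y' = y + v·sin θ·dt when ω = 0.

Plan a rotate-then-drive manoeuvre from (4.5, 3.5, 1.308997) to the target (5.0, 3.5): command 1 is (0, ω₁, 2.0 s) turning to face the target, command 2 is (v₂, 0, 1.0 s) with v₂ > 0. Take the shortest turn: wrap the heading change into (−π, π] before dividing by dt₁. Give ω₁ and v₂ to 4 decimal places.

ω₁ = -0.6545, v₂ = 0.5000

heading to target = atan2(3.5−3.5, 5−4.5) = 0.0000
Δθ = wrap(0.0000 − 1.3090) = -1.3090; ω₁ = Δθ/dt₁ = -0.6545
distance = √((5−4.5)² + (3.5−3.5)²) = 0.5000; v₂ = distance/dt₂ = 0.5000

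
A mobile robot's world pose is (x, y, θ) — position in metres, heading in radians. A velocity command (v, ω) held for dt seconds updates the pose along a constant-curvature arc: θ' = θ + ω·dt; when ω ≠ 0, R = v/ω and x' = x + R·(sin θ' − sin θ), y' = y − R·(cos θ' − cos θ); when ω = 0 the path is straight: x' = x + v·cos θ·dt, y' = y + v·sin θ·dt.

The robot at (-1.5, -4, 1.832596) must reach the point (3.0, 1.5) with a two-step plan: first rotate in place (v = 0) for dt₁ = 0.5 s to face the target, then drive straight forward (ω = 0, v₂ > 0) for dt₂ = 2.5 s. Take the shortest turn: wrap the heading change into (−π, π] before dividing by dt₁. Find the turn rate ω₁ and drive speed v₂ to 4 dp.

ω₁ = -1.8951, v₂ = 2.8425

heading to target = atan2(1.5−-4, 3−-1.5) = 0.8851
Δθ = wrap(0.8851 − 1.8326) = -0.9475; ω₁ = Δθ/dt₁ = -1.8951
distance = √((3−-1.5)² + (1.5−-4)²) = 7.1063; v₂ = distance/dt₂ = 2.8425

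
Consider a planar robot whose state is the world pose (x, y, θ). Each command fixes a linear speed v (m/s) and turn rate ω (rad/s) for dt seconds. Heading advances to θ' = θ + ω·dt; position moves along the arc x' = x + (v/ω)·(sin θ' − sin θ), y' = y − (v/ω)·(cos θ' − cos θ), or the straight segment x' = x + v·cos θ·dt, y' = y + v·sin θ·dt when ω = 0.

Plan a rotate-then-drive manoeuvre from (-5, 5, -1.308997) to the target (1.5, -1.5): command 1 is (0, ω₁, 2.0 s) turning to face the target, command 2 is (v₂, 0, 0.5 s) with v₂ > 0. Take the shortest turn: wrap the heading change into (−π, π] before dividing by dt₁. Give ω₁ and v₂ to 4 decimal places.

ω₁ = 0.2618, v₂ = 18.3848

heading to target = atan2(-1.5−5, 1.5−-5) = -0.7854
Δθ = wrap(-0.7854 − -1.3090) = 0.5236; ω₁ = Δθ/dt₁ = 0.2618
distance = √((1.5−-5)² + (-1.5−5)²) = 9.1924; v₂ = distance/dt₂ = 18.3848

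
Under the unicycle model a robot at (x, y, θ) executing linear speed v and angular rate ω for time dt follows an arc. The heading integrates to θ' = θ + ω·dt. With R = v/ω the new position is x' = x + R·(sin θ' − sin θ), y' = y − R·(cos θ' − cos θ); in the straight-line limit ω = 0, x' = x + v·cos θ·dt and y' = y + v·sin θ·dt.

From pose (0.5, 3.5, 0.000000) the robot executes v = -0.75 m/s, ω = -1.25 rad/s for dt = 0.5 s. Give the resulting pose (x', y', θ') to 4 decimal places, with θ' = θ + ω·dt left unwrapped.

(0.1489, 3.6134, -0.6250)

θ' = 0.0000 + -1.25·0.5 = -0.6250
R = v/ω = -0.75/-1.25 = 0.6000
x' = 0.5 + 0.6000·(sin -0.6250 − sin 0.0000) = 0.1489
y' = 3.5 − 0.6000·(cos -0.6250 − cos 0.0000) = 3.6134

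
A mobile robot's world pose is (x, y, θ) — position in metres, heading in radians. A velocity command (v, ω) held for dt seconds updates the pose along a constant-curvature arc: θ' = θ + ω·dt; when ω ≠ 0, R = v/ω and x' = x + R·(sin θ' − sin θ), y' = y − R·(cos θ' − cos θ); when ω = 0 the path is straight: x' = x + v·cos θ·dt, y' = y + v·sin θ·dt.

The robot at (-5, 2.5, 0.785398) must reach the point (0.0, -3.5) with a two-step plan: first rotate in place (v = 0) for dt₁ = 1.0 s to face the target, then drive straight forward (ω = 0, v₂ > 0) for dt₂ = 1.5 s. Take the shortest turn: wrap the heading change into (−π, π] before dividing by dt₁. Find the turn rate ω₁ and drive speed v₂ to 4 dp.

heading to target = atan2(-3.5−2.5, 0−-5) = -0.8761
Δθ = wrap(-0.8761 − 0.7854) = -1.6615; ω₁ = Δθ/dt₁ = -1.6615
distance = √((0−-5)² + (-3.5−2.5)²) = 7.8102; v₂ = distance/dt₂ = 5.2068

ω₁ = -1.6615, v₂ = 5.2068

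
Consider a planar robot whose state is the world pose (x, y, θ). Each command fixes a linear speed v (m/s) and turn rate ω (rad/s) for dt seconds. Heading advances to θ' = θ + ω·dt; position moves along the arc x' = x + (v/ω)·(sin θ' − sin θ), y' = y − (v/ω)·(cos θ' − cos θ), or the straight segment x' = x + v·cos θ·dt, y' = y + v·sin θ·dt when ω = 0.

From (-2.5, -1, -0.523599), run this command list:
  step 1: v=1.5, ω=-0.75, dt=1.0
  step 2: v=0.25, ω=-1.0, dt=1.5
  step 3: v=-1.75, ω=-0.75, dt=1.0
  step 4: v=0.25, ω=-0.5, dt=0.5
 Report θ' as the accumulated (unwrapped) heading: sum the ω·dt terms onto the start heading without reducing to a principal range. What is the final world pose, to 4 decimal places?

step 1: θ'=-1.2736 (R=-2.0000) → pose (-1.5877, -2.1464, -1.2736)
step 2: θ'=-2.7736 (R=-0.2500) → pose (-1.7368, -2.4528, -2.7736)
step 3: θ'=-3.5236 (R=2.3333) → pose (-0.0276, -2.4648, -3.5236)
step 4: θ'=-3.7736 (R=-0.5000) → pose (-0.1365, -2.4043, -3.7736)

(-0.1365, -2.4043, -3.7736)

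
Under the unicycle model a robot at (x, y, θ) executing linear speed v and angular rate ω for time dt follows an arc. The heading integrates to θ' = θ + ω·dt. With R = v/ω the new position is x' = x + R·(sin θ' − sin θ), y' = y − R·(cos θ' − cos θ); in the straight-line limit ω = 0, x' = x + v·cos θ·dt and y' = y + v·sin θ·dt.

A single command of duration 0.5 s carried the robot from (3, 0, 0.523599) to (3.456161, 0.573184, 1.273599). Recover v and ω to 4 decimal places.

Δθ = 1.273599 − 0.523599 = 0.750000
ω = Δθ/dt = 0.750000/0.5 = 1.5000
R = −Δy/(cos θ' − cos θ) = 1.0000
v = R·ω = 1.0000·1.5000 = 1.5000

v = 1.5000, ω = 1.5000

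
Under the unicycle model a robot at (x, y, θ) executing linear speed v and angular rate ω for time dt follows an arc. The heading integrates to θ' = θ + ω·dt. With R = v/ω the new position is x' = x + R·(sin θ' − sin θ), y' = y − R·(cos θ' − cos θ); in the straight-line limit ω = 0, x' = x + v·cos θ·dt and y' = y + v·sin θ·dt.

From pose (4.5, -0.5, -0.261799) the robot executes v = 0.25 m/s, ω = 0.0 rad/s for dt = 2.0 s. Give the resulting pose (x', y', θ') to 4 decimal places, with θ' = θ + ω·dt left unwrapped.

θ' = -0.2618 + 0.0·2.0 = -0.2618
ω = 0 → straight: x' = 4.5 + 0.25·cos(-0.2618)·2.0 = 4.9830
y' = -0.5 + 0.25·sin(-0.2618)·2.0 = -0.6294

(4.9830, -0.6294, -0.2618)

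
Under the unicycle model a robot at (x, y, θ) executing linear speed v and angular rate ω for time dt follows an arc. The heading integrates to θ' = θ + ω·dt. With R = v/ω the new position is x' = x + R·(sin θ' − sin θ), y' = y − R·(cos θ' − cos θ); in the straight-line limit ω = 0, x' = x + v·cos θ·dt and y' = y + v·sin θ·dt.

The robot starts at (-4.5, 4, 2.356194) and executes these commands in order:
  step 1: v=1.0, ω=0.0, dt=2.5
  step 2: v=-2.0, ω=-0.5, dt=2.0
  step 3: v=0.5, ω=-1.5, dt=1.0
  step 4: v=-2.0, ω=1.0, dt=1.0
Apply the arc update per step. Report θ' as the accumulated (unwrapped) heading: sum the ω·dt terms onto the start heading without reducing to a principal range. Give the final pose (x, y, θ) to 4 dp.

(-6.6118, 1.6777, 0.8562)

step 1: θ'=2.3562 (straight) → pose (-6.2678, 5.7678, 2.3562)
step 2: θ'=1.3562 (R=4.0000) → pose (-5.1879, 2.0875, 1.3562)
step 3: θ'=-0.1438 (R=-0.3333) → pose (-4.8145, 2.3464, -0.1438)
step 4: θ'=0.8562 (R=-2.0000) → pose (-6.6118, 1.6777, 0.8562)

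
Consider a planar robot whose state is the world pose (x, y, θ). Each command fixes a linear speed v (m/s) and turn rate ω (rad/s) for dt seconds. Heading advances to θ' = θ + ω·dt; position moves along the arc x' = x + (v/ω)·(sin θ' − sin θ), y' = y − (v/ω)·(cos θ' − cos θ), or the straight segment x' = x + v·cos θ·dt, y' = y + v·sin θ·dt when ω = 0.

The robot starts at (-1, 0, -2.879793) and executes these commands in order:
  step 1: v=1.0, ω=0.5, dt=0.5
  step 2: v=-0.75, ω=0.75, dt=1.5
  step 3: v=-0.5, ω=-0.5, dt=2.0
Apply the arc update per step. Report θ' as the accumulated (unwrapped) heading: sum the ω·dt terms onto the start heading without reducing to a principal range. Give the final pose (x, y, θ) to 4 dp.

step 1: θ'=-2.6298 (R=2.0000) → pose (-1.4619, -0.1881, -2.6298)
step 2: θ'=-1.5048 (R=-1.0000) → pose (-0.9538, 0.7497, -1.5048)
step 3: θ'=-2.5048 (R=1.0000) → pose (-0.5506, 1.6197, -2.5048)

(-0.5506, 1.6197, -2.5048)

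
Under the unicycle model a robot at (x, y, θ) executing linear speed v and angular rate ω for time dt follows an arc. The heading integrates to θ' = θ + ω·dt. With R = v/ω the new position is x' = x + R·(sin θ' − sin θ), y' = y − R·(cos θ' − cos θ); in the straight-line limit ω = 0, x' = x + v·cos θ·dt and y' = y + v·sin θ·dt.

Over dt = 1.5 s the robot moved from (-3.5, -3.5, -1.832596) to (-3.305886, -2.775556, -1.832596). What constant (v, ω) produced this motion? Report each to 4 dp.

v = -0.5000, ω = 0.0000

Δθ = -1.832596 − -1.832596 = 0.000000
ω = Δθ/dt = 0.000000/1.5 = 0.0000
ω = 0 → v = (Δx·cos θ + Δy·sin θ)/dt = -0.5000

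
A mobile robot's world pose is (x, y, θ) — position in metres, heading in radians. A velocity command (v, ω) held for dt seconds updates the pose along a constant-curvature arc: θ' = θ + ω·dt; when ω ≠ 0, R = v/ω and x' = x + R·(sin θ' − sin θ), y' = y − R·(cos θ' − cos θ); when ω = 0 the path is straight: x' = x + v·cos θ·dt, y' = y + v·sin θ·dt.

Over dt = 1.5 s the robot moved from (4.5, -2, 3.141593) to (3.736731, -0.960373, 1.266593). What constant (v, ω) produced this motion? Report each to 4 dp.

Δθ = 1.266593 − 3.141593 = -1.875000
ω = Δθ/dt = -1.875000/1.5 = -1.2500
R = −Δy/(cos θ' − cos θ) = -0.8000
v = R·ω = -0.8000·-1.2500 = 1.0000

v = 1.0000, ω = -1.2500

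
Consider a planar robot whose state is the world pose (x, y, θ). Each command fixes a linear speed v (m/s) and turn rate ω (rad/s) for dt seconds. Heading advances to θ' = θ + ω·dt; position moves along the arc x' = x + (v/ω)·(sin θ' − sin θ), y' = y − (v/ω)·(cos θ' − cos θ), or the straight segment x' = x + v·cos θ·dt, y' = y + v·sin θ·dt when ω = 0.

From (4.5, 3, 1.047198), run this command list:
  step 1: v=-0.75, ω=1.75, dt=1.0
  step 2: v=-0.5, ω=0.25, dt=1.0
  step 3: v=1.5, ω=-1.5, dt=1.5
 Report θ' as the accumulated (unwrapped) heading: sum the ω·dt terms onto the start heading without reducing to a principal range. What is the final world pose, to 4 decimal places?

(4.5921, 3.9680, 0.7972)

step 1: θ'=2.7972 (R=-0.4286) → pose (4.7265, 2.3823, 2.7972)
step 2: θ'=3.0472 (R=-2.0000) → pose (5.2132, 2.2738, 3.0472)
step 3: θ'=0.7972 (R=-1.0000) → pose (4.5921, 3.9680, 0.7972)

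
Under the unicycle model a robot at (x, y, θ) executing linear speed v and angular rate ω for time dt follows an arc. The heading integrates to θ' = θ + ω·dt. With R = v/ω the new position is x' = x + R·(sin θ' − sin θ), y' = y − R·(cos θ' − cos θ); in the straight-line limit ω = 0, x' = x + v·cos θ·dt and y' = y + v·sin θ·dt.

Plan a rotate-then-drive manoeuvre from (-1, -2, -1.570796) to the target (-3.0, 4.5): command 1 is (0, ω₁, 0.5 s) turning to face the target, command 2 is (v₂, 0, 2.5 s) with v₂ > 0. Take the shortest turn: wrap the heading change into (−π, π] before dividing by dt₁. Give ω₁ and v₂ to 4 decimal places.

heading to target = atan2(4.5−-2, -3−-1) = 1.8693
Δθ = wrap(1.8693 − -1.5708) = -2.8431; ω₁ = Δθ/dt₁ = -5.6862
distance = √((-3−-1)² + (4.5−-2)²) = 6.8007; v₂ = distance/dt₂ = 2.7203

ω₁ = -5.6862, v₂ = 2.7203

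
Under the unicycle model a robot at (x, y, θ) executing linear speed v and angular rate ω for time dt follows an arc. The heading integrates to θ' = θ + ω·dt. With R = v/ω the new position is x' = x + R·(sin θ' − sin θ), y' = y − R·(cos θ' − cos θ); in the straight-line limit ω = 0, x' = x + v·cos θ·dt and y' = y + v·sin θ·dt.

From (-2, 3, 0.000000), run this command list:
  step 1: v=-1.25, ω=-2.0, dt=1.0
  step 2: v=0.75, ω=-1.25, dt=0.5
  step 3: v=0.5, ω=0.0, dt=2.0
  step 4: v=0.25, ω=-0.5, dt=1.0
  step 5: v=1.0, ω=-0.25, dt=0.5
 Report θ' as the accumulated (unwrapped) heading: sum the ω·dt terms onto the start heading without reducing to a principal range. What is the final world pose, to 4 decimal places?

(-4.4249, 3.0769, -3.2500)

step 1: θ'=-2.0000 (R=0.6250) → pose (-2.5683, 3.8851, -2.0000)
step 2: θ'=-2.6250 (R=-0.6000) → pose (-2.8175, 3.6131, -2.6250)
step 3: θ'=-2.6250 (straight) → pose (-3.6870, 3.1192, -2.6250)
step 4: θ'=-3.1250 (R=-0.5000) → pose (-3.9257, 3.0540, -3.1250)
step 5: θ'=-3.2500 (R=-4.0000) → pose (-4.4249, 3.0769, -3.2500)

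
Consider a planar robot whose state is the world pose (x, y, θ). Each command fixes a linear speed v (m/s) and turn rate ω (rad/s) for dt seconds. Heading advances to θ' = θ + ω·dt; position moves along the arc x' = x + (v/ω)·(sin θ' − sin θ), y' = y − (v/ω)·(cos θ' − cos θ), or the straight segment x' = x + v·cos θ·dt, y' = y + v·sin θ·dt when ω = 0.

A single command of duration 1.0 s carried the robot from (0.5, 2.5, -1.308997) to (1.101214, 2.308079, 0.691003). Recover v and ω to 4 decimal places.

v = 0.7500, ω = 2.0000

Δθ = 0.691003 − -1.308997 = 2.000000
ω = Δθ/dt = 2.000000/1.0 = 2.0000
R = Δx/(sin θ' − sin θ) = 0.3750
v = R·ω = 0.3750·2.0000 = 0.7500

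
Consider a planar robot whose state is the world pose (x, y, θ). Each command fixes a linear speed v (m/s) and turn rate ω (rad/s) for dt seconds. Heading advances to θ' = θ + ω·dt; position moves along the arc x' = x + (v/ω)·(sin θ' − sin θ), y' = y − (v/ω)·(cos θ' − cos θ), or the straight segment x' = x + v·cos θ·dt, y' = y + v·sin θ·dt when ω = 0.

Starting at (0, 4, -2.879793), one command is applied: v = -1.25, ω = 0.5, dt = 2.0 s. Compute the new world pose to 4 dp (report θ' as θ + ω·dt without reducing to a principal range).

θ' = -2.8798 + 0.5·2.0 = -1.8798
R = v/ω = -1.25/0.5 = -2.5000
x' = 0 + -2.5000·(sin -1.8798 − sin -2.8798) = 1.7345
y' = 4 − -2.5000·(cos -1.8798 − cos -2.8798) = 5.6546

(1.7345, 5.6546, -1.8798)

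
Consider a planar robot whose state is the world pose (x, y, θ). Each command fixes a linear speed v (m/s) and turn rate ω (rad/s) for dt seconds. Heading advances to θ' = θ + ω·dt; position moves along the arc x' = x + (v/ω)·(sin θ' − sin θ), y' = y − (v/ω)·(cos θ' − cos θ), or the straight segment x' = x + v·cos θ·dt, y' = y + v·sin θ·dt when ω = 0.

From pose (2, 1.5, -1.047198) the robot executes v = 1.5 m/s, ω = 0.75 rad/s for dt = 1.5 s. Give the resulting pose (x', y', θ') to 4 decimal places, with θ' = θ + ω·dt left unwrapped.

θ' = -1.0472 + 0.75·1.5 = 0.0778
R = v/ω = 1.5/0.75 = 2.0000
x' = 2 + 2.0000·(sin 0.0778 − sin -1.0472) = 3.8875
y' = 1.5 − 2.0000·(cos 0.0778 − cos -1.0472) = 0.5060

(3.8875, 0.5060, 0.0778)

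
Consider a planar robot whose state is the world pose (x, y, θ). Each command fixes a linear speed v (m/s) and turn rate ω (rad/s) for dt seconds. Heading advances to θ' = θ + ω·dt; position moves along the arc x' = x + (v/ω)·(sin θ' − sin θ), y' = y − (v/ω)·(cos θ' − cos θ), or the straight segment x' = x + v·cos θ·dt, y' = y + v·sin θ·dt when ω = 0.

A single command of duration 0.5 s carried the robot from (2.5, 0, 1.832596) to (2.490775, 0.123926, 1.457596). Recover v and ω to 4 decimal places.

v = 0.2500, ω = -0.7500

Δθ = 1.457596 − 1.832596 = -0.375000
ω = Δθ/dt = -0.375000/0.5 = -0.7500
R = −Δy/(cos θ' − cos θ) = -0.3333
v = R·ω = -0.3333·-0.7500 = 0.2500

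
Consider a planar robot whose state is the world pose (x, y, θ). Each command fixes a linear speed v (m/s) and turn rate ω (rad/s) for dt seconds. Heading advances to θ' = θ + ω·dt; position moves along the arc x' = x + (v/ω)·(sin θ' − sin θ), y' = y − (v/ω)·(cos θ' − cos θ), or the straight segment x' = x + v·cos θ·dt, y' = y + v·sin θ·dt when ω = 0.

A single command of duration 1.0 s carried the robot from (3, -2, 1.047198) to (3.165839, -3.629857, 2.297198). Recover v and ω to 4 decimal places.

Δθ = 2.297198 − 1.047198 = 1.250000
ω = Δθ/dt = 1.250000/1.0 = 1.2500
R = −Δy/(cos θ' − cos θ) = -1.4000
v = R·ω = -1.4000·1.2500 = -1.7500

v = -1.7500, ω = 1.2500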